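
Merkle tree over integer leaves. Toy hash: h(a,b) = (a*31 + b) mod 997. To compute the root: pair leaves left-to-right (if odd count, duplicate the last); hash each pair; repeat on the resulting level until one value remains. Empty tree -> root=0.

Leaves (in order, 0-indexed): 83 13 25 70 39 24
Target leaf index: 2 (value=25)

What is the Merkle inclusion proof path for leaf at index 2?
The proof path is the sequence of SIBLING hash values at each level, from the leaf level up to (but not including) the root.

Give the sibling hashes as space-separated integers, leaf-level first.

L0 (leaves): [83, 13, 25, 70, 39, 24], target index=2
L1: h(83,13)=(83*31+13)%997=592 [pair 0] h(25,70)=(25*31+70)%997=845 [pair 1] h(39,24)=(39*31+24)%997=236 [pair 2] -> [592, 845, 236]
  Sibling for proof at L0: 70
L2: h(592,845)=(592*31+845)%997=254 [pair 0] h(236,236)=(236*31+236)%997=573 [pair 1] -> [254, 573]
  Sibling for proof at L1: 592
L3: h(254,573)=(254*31+573)%997=471 [pair 0] -> [471]
  Sibling for proof at L2: 573
Root: 471
Proof path (sibling hashes from leaf to root): [70, 592, 573]

Answer: 70 592 573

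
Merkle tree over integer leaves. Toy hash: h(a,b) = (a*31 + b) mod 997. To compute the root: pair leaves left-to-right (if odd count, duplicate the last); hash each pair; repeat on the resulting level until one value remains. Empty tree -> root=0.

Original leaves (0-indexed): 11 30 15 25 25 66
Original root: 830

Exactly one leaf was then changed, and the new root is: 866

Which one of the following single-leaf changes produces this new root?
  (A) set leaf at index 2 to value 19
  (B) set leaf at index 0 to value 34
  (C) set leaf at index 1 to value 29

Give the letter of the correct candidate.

Answer: C

Derivation:
Original leaves: [11, 30, 15, 25, 25, 66]
Target new root: 866
Try each candidate change and compute the resulting root:
Candidate A: set leaf[2] = 19 -> leaves = [11, 30, 19, 25, 25, 66]
  L0: [11, 30, 19, 25, 25, 66]
  L1: h(11,30)=(11*31+30)%997=371 h(19,25)=(19*31+25)%997=614 h(25,66)=(25*31+66)%997=841 -> [371, 614, 841]
  L2: h(371,614)=(371*31+614)%997=151 h(841,841)=(841*31+841)%997=990 -> [151, 990]
  L3: h(151,990)=(151*31+990)%997=686 -> [686]
  root = 686 != target 866
Candidate B: set leaf[0] = 34 -> leaves = [34, 30, 15, 25, 25, 66]
  L0: [34, 30, 15, 25, 25, 66]
  L1: h(34,30)=(34*31+30)%997=87 h(15,25)=(15*31+25)%997=490 h(25,66)=(25*31+66)%997=841 -> [87, 490, 841]
  L2: h(87,490)=(87*31+490)%997=196 h(841,841)=(841*31+841)%997=990 -> [196, 990]
  L3: h(196,990)=(196*31+990)%997=87 -> [87]
  root = 87 != target 866
Candidate C: set leaf[1] = 29 -> leaves = [11, 29, 15, 25, 25, 66]
  L0: [11, 29, 15, 25, 25, 66]
  L1: h(11,29)=(11*31+29)%997=370 h(15,25)=(15*31+25)%997=490 h(25,66)=(25*31+66)%997=841 -> [370, 490, 841]
  L2: h(370,490)=(370*31+490)%997=993 h(841,841)=(841*31+841)%997=990 -> [993, 990]
  L3: h(993,990)=(993*31+990)%997=866 -> [866]
  root = 866 == target 866  ** MATCH **
Candidate C produces the target root.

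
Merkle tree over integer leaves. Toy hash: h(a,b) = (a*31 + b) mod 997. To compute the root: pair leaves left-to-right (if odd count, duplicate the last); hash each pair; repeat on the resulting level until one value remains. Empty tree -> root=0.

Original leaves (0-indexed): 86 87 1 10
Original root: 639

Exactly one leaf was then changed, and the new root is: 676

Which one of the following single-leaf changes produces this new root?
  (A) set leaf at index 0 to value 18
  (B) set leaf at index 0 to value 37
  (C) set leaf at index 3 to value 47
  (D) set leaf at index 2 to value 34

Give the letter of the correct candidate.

Original leaves: [86, 87, 1, 10]
Target new root: 676
Try each candidate change and compute the resulting root:
Candidate A: set leaf[0] = 18 -> leaves = [18, 87, 1, 10]
  L0: [18, 87, 1, 10]
  L1: h(18,87)=(18*31+87)%997=645 h(1,10)=(1*31+10)%997=41 -> [645, 41]
  L2: h(645,41)=(645*31+41)%997=96 -> [96]
  root = 96 != target 676
Candidate B: set leaf[0] = 37 -> leaves = [37, 87, 1, 10]
  L0: [37, 87, 1, 10]
  L1: h(37,87)=(37*31+87)%997=237 h(1,10)=(1*31+10)%997=41 -> [237, 41]
  L2: h(237,41)=(237*31+41)%997=409 -> [409]
  root = 409 != target 676
Candidate C: set leaf[3] = 47 -> leaves = [86, 87, 1, 47]
  L0: [86, 87, 1, 47]
  L1: h(86,87)=(86*31+87)%997=759 h(1,47)=(1*31+47)%997=78 -> [759, 78]
  L2: h(759,78)=(759*31+78)%997=676 -> [676]
  root = 676 == target 676  ** MATCH **
Candidate D: set leaf[2] = 34 -> leaves = [86, 87, 34, 10]
  L0: [86, 87, 34, 10]
  L1: h(86,87)=(86*31+87)%997=759 h(34,10)=(34*31+10)%997=67 -> [759, 67]
  L2: h(759,67)=(759*31+67)%997=665 -> [665]
  root = 665 != target 676
Candidate C produces the target root.

Answer: C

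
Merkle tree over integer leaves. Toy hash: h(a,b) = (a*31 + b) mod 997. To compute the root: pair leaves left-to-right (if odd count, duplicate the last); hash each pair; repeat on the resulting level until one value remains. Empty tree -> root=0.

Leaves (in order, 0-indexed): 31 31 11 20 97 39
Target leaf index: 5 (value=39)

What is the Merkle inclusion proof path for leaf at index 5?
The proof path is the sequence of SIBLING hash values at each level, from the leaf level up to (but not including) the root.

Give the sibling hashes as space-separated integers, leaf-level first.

Answer: 97 55 206

Derivation:
L0 (leaves): [31, 31, 11, 20, 97, 39], target index=5
L1: h(31,31)=(31*31+31)%997=992 [pair 0] h(11,20)=(11*31+20)%997=361 [pair 1] h(97,39)=(97*31+39)%997=55 [pair 2] -> [992, 361, 55]
  Sibling for proof at L0: 97
L2: h(992,361)=(992*31+361)%997=206 [pair 0] h(55,55)=(55*31+55)%997=763 [pair 1] -> [206, 763]
  Sibling for proof at L1: 55
L3: h(206,763)=(206*31+763)%997=170 [pair 0] -> [170]
  Sibling for proof at L2: 206
Root: 170
Proof path (sibling hashes from leaf to root): [97, 55, 206]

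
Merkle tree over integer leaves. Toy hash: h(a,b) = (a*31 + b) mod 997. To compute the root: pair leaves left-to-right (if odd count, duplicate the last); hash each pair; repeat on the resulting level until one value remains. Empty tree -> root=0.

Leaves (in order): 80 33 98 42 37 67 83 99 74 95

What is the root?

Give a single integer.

L0: [80, 33, 98, 42, 37, 67, 83, 99, 74, 95]
L1: h(80,33)=(80*31+33)%997=519 h(98,42)=(98*31+42)%997=89 h(37,67)=(37*31+67)%997=217 h(83,99)=(83*31+99)%997=678 h(74,95)=(74*31+95)%997=395 -> [519, 89, 217, 678, 395]
L2: h(519,89)=(519*31+89)%997=226 h(217,678)=(217*31+678)%997=426 h(395,395)=(395*31+395)%997=676 -> [226, 426, 676]
L3: h(226,426)=(226*31+426)%997=453 h(676,676)=(676*31+676)%997=695 -> [453, 695]
L4: h(453,695)=(453*31+695)%997=780 -> [780]

Answer: 780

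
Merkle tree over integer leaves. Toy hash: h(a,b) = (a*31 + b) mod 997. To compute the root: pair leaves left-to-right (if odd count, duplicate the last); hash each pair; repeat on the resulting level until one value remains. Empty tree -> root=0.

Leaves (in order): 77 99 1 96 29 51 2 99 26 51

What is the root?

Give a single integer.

Answer: 600

Derivation:
L0: [77, 99, 1, 96, 29, 51, 2, 99, 26, 51]
L1: h(77,99)=(77*31+99)%997=492 h(1,96)=(1*31+96)%997=127 h(29,51)=(29*31+51)%997=950 h(2,99)=(2*31+99)%997=161 h(26,51)=(26*31+51)%997=857 -> [492, 127, 950, 161, 857]
L2: h(492,127)=(492*31+127)%997=424 h(950,161)=(950*31+161)%997=698 h(857,857)=(857*31+857)%997=505 -> [424, 698, 505]
L3: h(424,698)=(424*31+698)%997=881 h(505,505)=(505*31+505)%997=208 -> [881, 208]
L4: h(881,208)=(881*31+208)%997=600 -> [600]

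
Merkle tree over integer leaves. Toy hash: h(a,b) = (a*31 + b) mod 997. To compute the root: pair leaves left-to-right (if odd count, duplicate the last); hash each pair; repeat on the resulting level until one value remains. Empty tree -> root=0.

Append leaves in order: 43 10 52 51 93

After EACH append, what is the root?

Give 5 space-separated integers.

After append 43 (leaves=[43]):
  L0: [43]
  root=43
After append 10 (leaves=[43, 10]):
  L0: [43, 10]
  L1: h(43,10)=(43*31+10)%997=346 -> [346]
  root=346
After append 52 (leaves=[43, 10, 52]):
  L0: [43, 10, 52]
  L1: h(43,10)=(43*31+10)%997=346 h(52,52)=(52*31+52)%997=667 -> [346, 667]
  L2: h(346,667)=(346*31+667)%997=426 -> [426]
  root=426
After append 51 (leaves=[43, 10, 52, 51]):
  L0: [43, 10, 52, 51]
  L1: h(43,10)=(43*31+10)%997=346 h(52,51)=(52*31+51)%997=666 -> [346, 666]
  L2: h(346,666)=(346*31+666)%997=425 -> [425]
  root=425
After append 93 (leaves=[43, 10, 52, 51, 93]):
  L0: [43, 10, 52, 51, 93]
  L1: h(43,10)=(43*31+10)%997=346 h(52,51)=(52*31+51)%997=666 h(93,93)=(93*31+93)%997=982 -> [346, 666, 982]
  L2: h(346,666)=(346*31+666)%997=425 h(982,982)=(982*31+982)%997=517 -> [425, 517]
  L3: h(425,517)=(425*31+517)%997=731 -> [731]
  root=731

Answer: 43 346 426 425 731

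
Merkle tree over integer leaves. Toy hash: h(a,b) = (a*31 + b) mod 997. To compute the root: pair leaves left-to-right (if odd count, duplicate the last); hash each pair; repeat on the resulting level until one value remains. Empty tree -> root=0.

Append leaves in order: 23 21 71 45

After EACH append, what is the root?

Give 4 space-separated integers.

After append 23 (leaves=[23]):
  L0: [23]
  root=23
After append 21 (leaves=[23, 21]):
  L0: [23, 21]
  L1: h(23,21)=(23*31+21)%997=734 -> [734]
  root=734
After append 71 (leaves=[23, 21, 71]):
  L0: [23, 21, 71]
  L1: h(23,21)=(23*31+21)%997=734 h(71,71)=(71*31+71)%997=278 -> [734, 278]
  L2: h(734,278)=(734*31+278)%997=101 -> [101]
  root=101
After append 45 (leaves=[23, 21, 71, 45]):
  L0: [23, 21, 71, 45]
  L1: h(23,21)=(23*31+21)%997=734 h(71,45)=(71*31+45)%997=252 -> [734, 252]
  L2: h(734,252)=(734*31+252)%997=75 -> [75]
  root=75

Answer: 23 734 101 75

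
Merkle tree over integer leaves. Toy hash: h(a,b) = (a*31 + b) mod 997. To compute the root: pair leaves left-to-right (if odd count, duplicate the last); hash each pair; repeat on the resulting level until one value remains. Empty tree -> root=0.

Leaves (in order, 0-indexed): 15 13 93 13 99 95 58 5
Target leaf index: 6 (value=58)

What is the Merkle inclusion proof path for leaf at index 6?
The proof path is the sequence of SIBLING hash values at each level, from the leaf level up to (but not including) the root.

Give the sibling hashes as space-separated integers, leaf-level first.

Answer: 5 173 765

Derivation:
L0 (leaves): [15, 13, 93, 13, 99, 95, 58, 5], target index=6
L1: h(15,13)=(15*31+13)%997=478 [pair 0] h(93,13)=(93*31+13)%997=902 [pair 1] h(99,95)=(99*31+95)%997=173 [pair 2] h(58,5)=(58*31+5)%997=806 [pair 3] -> [478, 902, 173, 806]
  Sibling for proof at L0: 5
L2: h(478,902)=(478*31+902)%997=765 [pair 0] h(173,806)=(173*31+806)%997=187 [pair 1] -> [765, 187]
  Sibling for proof at L1: 173
L3: h(765,187)=(765*31+187)%997=971 [pair 0] -> [971]
  Sibling for proof at L2: 765
Root: 971
Proof path (sibling hashes from leaf to root): [5, 173, 765]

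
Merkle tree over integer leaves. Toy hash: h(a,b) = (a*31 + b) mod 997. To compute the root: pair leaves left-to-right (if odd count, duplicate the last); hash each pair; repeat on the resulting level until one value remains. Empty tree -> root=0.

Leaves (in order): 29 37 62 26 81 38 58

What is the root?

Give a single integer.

L0: [29, 37, 62, 26, 81, 38, 58]
L1: h(29,37)=(29*31+37)%997=936 h(62,26)=(62*31+26)%997=951 h(81,38)=(81*31+38)%997=555 h(58,58)=(58*31+58)%997=859 -> [936, 951, 555, 859]
L2: h(936,951)=(936*31+951)%997=57 h(555,859)=(555*31+859)%997=118 -> [57, 118]
L3: h(57,118)=(57*31+118)%997=888 -> [888]

Answer: 888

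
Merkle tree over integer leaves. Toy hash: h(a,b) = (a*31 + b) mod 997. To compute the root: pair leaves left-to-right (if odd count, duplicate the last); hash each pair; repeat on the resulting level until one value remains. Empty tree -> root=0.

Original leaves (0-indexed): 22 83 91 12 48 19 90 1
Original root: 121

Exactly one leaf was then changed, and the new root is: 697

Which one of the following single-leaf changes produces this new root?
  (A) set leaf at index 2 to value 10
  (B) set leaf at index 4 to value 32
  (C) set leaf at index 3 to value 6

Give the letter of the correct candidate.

Answer: B

Derivation:
Original leaves: [22, 83, 91, 12, 48, 19, 90, 1]
Target new root: 697
Try each candidate change and compute the resulting root:
Candidate A: set leaf[2] = 10 -> leaves = [22, 83, 10, 12, 48, 19, 90, 1]
  L0: [22, 83, 10, 12, 48, 19, 90, 1]
  L1: h(22,83)=(22*31+83)%997=765 h(10,12)=(10*31+12)%997=322 h(48,19)=(48*31+19)%997=510 h(90,1)=(90*31+1)%997=797 -> [765, 322, 510, 797]
  L2: h(765,322)=(765*31+322)%997=109 h(510,797)=(510*31+797)%997=655 -> [109, 655]
  L3: h(109,655)=(109*31+655)%997=46 -> [46]
  root = 46 != target 697
Candidate B: set leaf[4] = 32 -> leaves = [22, 83, 91, 12, 32, 19, 90, 1]
  L0: [22, 83, 91, 12, 32, 19, 90, 1]
  L1: h(22,83)=(22*31+83)%997=765 h(91,12)=(91*31+12)%997=839 h(32,19)=(32*31+19)%997=14 h(90,1)=(90*31+1)%997=797 -> [765, 839, 14, 797]
  L2: h(765,839)=(765*31+839)%997=626 h(14,797)=(14*31+797)%997=234 -> [626, 234]
  L3: h(626,234)=(626*31+234)%997=697 -> [697]
  root = 697 == target 697  ** MATCH **
Candidate C: set leaf[3] = 6 -> leaves = [22, 83, 91, 6, 48, 19, 90, 1]
  L0: [22, 83, 91, 6, 48, 19, 90, 1]
  L1: h(22,83)=(22*31+83)%997=765 h(91,6)=(91*31+6)%997=833 h(48,19)=(48*31+19)%997=510 h(90,1)=(90*31+1)%997=797 -> [765, 833, 510, 797]
  L2: h(765,833)=(765*31+833)%997=620 h(510,797)=(510*31+797)%997=655 -> [620, 655]
  L3: h(620,655)=(620*31+655)%997=932 -> [932]
  root = 932 != target 697
Candidate B produces the target root.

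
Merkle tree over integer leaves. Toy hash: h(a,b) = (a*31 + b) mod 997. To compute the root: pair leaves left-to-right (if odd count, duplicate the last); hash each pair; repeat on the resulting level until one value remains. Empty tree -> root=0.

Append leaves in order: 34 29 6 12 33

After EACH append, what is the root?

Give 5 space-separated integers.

After append 34 (leaves=[34]):
  L0: [34]
  root=34
After append 29 (leaves=[34, 29]):
  L0: [34, 29]
  L1: h(34,29)=(34*31+29)%997=86 -> [86]
  root=86
After append 6 (leaves=[34, 29, 6]):
  L0: [34, 29, 6]
  L1: h(34,29)=(34*31+29)%997=86 h(6,6)=(6*31+6)%997=192 -> [86, 192]
  L2: h(86,192)=(86*31+192)%997=864 -> [864]
  root=864
After append 12 (leaves=[34, 29, 6, 12]):
  L0: [34, 29, 6, 12]
  L1: h(34,29)=(34*31+29)%997=86 h(6,12)=(6*31+12)%997=198 -> [86, 198]
  L2: h(86,198)=(86*31+198)%997=870 -> [870]
  root=870
After append 33 (leaves=[34, 29, 6, 12, 33]):
  L0: [34, 29, 6, 12, 33]
  L1: h(34,29)=(34*31+29)%997=86 h(6,12)=(6*31+12)%997=198 h(33,33)=(33*31+33)%997=59 -> [86, 198, 59]
  L2: h(86,198)=(86*31+198)%997=870 h(59,59)=(59*31+59)%997=891 -> [870, 891]
  L3: h(870,891)=(870*31+891)%997=942 -> [942]
  root=942

Answer: 34 86 864 870 942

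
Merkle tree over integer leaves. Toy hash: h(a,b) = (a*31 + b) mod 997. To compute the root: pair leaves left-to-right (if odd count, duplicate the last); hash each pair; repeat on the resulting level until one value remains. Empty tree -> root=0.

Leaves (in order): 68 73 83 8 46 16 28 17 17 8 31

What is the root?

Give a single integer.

Answer: 90

Derivation:
L0: [68, 73, 83, 8, 46, 16, 28, 17, 17, 8, 31]
L1: h(68,73)=(68*31+73)%997=187 h(83,8)=(83*31+8)%997=587 h(46,16)=(46*31+16)%997=445 h(28,17)=(28*31+17)%997=885 h(17,8)=(17*31+8)%997=535 h(31,31)=(31*31+31)%997=992 -> [187, 587, 445, 885, 535, 992]
L2: h(187,587)=(187*31+587)%997=402 h(445,885)=(445*31+885)%997=722 h(535,992)=(535*31+992)%997=628 -> [402, 722, 628]
L3: h(402,722)=(402*31+722)%997=223 h(628,628)=(628*31+628)%997=156 -> [223, 156]
L4: h(223,156)=(223*31+156)%997=90 -> [90]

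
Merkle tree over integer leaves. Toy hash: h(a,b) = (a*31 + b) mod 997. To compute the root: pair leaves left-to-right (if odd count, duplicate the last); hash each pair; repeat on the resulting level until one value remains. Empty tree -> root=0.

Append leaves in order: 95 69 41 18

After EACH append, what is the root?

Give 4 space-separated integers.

Answer: 95 23 31 8

Derivation:
After append 95 (leaves=[95]):
  L0: [95]
  root=95
After append 69 (leaves=[95, 69]):
  L0: [95, 69]
  L1: h(95,69)=(95*31+69)%997=23 -> [23]
  root=23
After append 41 (leaves=[95, 69, 41]):
  L0: [95, 69, 41]
  L1: h(95,69)=(95*31+69)%997=23 h(41,41)=(41*31+41)%997=315 -> [23, 315]
  L2: h(23,315)=(23*31+315)%997=31 -> [31]
  root=31
After append 18 (leaves=[95, 69, 41, 18]):
  L0: [95, 69, 41, 18]
  L1: h(95,69)=(95*31+69)%997=23 h(41,18)=(41*31+18)%997=292 -> [23, 292]
  L2: h(23,292)=(23*31+292)%997=8 -> [8]
  root=8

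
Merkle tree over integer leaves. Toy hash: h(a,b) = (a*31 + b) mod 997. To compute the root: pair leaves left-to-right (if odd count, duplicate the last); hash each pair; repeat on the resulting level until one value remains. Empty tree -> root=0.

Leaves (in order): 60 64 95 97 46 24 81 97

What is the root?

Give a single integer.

Answer: 812

Derivation:
L0: [60, 64, 95, 97, 46, 24, 81, 97]
L1: h(60,64)=(60*31+64)%997=927 h(95,97)=(95*31+97)%997=51 h(46,24)=(46*31+24)%997=453 h(81,97)=(81*31+97)%997=614 -> [927, 51, 453, 614]
L2: h(927,51)=(927*31+51)%997=872 h(453,614)=(453*31+614)%997=699 -> [872, 699]
L3: h(872,699)=(872*31+699)%997=812 -> [812]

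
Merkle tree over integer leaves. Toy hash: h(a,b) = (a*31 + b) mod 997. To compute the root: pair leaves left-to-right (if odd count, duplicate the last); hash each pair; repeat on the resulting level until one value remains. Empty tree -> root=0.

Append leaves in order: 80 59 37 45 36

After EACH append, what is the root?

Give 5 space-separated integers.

After append 80 (leaves=[80]):
  L0: [80]
  root=80
After append 59 (leaves=[80, 59]):
  L0: [80, 59]
  L1: h(80,59)=(80*31+59)%997=545 -> [545]
  root=545
After append 37 (leaves=[80, 59, 37]):
  L0: [80, 59, 37]
  L1: h(80,59)=(80*31+59)%997=545 h(37,37)=(37*31+37)%997=187 -> [545, 187]
  L2: h(545,187)=(545*31+187)%997=133 -> [133]
  root=133
After append 45 (leaves=[80, 59, 37, 45]):
  L0: [80, 59, 37, 45]
  L1: h(80,59)=(80*31+59)%997=545 h(37,45)=(37*31+45)%997=195 -> [545, 195]
  L2: h(545,195)=(545*31+195)%997=141 -> [141]
  root=141
After append 36 (leaves=[80, 59, 37, 45, 36]):
  L0: [80, 59, 37, 45, 36]
  L1: h(80,59)=(80*31+59)%997=545 h(37,45)=(37*31+45)%997=195 h(36,36)=(36*31+36)%997=155 -> [545, 195, 155]
  L2: h(545,195)=(545*31+195)%997=141 h(155,155)=(155*31+155)%997=972 -> [141, 972]
  L3: h(141,972)=(141*31+972)%997=358 -> [358]
  root=358

Answer: 80 545 133 141 358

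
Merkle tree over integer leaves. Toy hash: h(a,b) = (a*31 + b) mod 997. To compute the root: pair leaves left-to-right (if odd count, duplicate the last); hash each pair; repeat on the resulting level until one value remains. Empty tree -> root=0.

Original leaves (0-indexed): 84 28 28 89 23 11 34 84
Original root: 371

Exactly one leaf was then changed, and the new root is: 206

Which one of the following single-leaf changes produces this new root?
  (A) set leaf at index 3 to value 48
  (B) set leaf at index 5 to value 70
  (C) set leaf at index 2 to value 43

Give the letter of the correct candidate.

Answer: B

Derivation:
Original leaves: [84, 28, 28, 89, 23, 11, 34, 84]
Target new root: 206
Try each candidate change and compute the resulting root:
Candidate A: set leaf[3] = 48 -> leaves = [84, 28, 28, 48, 23, 11, 34, 84]
  L0: [84, 28, 28, 48, 23, 11, 34, 84]
  L1: h(84,28)=(84*31+28)%997=638 h(28,48)=(28*31+48)%997=916 h(23,11)=(23*31+11)%997=724 h(34,84)=(34*31+84)%997=141 -> [638, 916, 724, 141]
  L2: h(638,916)=(638*31+916)%997=754 h(724,141)=(724*31+141)%997=651 -> [754, 651]
  L3: h(754,651)=(754*31+651)%997=97 -> [97]
  root = 97 != target 206
Candidate B: set leaf[5] = 70 -> leaves = [84, 28, 28, 89, 23, 70, 34, 84]
  L0: [84, 28, 28, 89, 23, 70, 34, 84]
  L1: h(84,28)=(84*31+28)%997=638 h(28,89)=(28*31+89)%997=957 h(23,70)=(23*31+70)%997=783 h(34,84)=(34*31+84)%997=141 -> [638, 957, 783, 141]
  L2: h(638,957)=(638*31+957)%997=795 h(783,141)=(783*31+141)%997=486 -> [795, 486]
  L3: h(795,486)=(795*31+486)%997=206 -> [206]
  root = 206 == target 206  ** MATCH **
Candidate C: set leaf[2] = 43 -> leaves = [84, 28, 43, 89, 23, 11, 34, 84]
  L0: [84, 28, 43, 89, 23, 11, 34, 84]
  L1: h(84,28)=(84*31+28)%997=638 h(43,89)=(43*31+89)%997=425 h(23,11)=(23*31+11)%997=724 h(34,84)=(34*31+84)%997=141 -> [638, 425, 724, 141]
  L2: h(638,425)=(638*31+425)%997=263 h(724,141)=(724*31+141)%997=651 -> [263, 651]
  L3: h(263,651)=(263*31+651)%997=828 -> [828]
  root = 828 != target 206
Candidate B produces the target root.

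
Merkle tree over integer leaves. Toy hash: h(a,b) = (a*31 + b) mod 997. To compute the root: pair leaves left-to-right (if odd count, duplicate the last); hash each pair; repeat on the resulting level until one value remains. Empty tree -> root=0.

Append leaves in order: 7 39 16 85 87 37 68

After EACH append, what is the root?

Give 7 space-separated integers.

Answer: 7 256 472 541 177 571 13

Derivation:
After append 7 (leaves=[7]):
  L0: [7]
  root=7
After append 39 (leaves=[7, 39]):
  L0: [7, 39]
  L1: h(7,39)=(7*31+39)%997=256 -> [256]
  root=256
After append 16 (leaves=[7, 39, 16]):
  L0: [7, 39, 16]
  L1: h(7,39)=(7*31+39)%997=256 h(16,16)=(16*31+16)%997=512 -> [256, 512]
  L2: h(256,512)=(256*31+512)%997=472 -> [472]
  root=472
After append 85 (leaves=[7, 39, 16, 85]):
  L0: [7, 39, 16, 85]
  L1: h(7,39)=(7*31+39)%997=256 h(16,85)=(16*31+85)%997=581 -> [256, 581]
  L2: h(256,581)=(256*31+581)%997=541 -> [541]
  root=541
After append 87 (leaves=[7, 39, 16, 85, 87]):
  L0: [7, 39, 16, 85, 87]
  L1: h(7,39)=(7*31+39)%997=256 h(16,85)=(16*31+85)%997=581 h(87,87)=(87*31+87)%997=790 -> [256, 581, 790]
  L2: h(256,581)=(256*31+581)%997=541 h(790,790)=(790*31+790)%997=355 -> [541, 355]
  L3: h(541,355)=(541*31+355)%997=177 -> [177]
  root=177
After append 37 (leaves=[7, 39, 16, 85, 87, 37]):
  L0: [7, 39, 16, 85, 87, 37]
  L1: h(7,39)=(7*31+39)%997=256 h(16,85)=(16*31+85)%997=581 h(87,37)=(87*31+37)%997=740 -> [256, 581, 740]
  L2: h(256,581)=(256*31+581)%997=541 h(740,740)=(740*31+740)%997=749 -> [541, 749]
  L3: h(541,749)=(541*31+749)%997=571 -> [571]
  root=571
After append 68 (leaves=[7, 39, 16, 85, 87, 37, 68]):
  L0: [7, 39, 16, 85, 87, 37, 68]
  L1: h(7,39)=(7*31+39)%997=256 h(16,85)=(16*31+85)%997=581 h(87,37)=(87*31+37)%997=740 h(68,68)=(68*31+68)%997=182 -> [256, 581, 740, 182]
  L2: h(256,581)=(256*31+581)%997=541 h(740,182)=(740*31+182)%997=191 -> [541, 191]
  L3: h(541,191)=(541*31+191)%997=13 -> [13]
  root=13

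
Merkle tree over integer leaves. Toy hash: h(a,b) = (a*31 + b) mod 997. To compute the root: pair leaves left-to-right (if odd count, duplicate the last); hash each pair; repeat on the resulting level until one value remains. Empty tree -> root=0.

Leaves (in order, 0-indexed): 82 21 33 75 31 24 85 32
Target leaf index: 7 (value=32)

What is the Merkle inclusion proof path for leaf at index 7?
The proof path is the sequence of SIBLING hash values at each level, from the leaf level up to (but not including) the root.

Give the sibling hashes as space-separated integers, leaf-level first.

L0 (leaves): [82, 21, 33, 75, 31, 24, 85, 32], target index=7
L1: h(82,21)=(82*31+21)%997=569 [pair 0] h(33,75)=(33*31+75)%997=101 [pair 1] h(31,24)=(31*31+24)%997=985 [pair 2] h(85,32)=(85*31+32)%997=673 [pair 3] -> [569, 101, 985, 673]
  Sibling for proof at L0: 85
L2: h(569,101)=(569*31+101)%997=791 [pair 0] h(985,673)=(985*31+673)%997=301 [pair 1] -> [791, 301]
  Sibling for proof at L1: 985
L3: h(791,301)=(791*31+301)%997=894 [pair 0] -> [894]
  Sibling for proof at L2: 791
Root: 894
Proof path (sibling hashes from leaf to root): [85, 985, 791]

Answer: 85 985 791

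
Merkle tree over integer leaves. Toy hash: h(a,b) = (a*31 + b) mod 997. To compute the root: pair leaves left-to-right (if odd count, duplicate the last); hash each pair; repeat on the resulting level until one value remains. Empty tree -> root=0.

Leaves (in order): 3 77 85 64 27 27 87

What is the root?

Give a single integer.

L0: [3, 77, 85, 64, 27, 27, 87]
L1: h(3,77)=(3*31+77)%997=170 h(85,64)=(85*31+64)%997=705 h(27,27)=(27*31+27)%997=864 h(87,87)=(87*31+87)%997=790 -> [170, 705, 864, 790]
L2: h(170,705)=(170*31+705)%997=990 h(864,790)=(864*31+790)%997=655 -> [990, 655]
L3: h(990,655)=(990*31+655)%997=438 -> [438]

Answer: 438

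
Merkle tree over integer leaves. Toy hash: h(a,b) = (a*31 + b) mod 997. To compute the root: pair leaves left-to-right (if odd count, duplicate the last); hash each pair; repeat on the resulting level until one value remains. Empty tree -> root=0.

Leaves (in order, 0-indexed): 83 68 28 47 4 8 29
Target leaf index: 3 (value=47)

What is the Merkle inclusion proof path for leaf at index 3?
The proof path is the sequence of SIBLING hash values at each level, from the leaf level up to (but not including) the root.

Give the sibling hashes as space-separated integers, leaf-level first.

Answer: 28 647 35

Derivation:
L0 (leaves): [83, 68, 28, 47, 4, 8, 29], target index=3
L1: h(83,68)=(83*31+68)%997=647 [pair 0] h(28,47)=(28*31+47)%997=915 [pair 1] h(4,8)=(4*31+8)%997=132 [pair 2] h(29,29)=(29*31+29)%997=928 [pair 3] -> [647, 915, 132, 928]
  Sibling for proof at L0: 28
L2: h(647,915)=(647*31+915)%997=35 [pair 0] h(132,928)=(132*31+928)%997=35 [pair 1] -> [35, 35]
  Sibling for proof at L1: 647
L3: h(35,35)=(35*31+35)%997=123 [pair 0] -> [123]
  Sibling for proof at L2: 35
Root: 123
Proof path (sibling hashes from leaf to root): [28, 647, 35]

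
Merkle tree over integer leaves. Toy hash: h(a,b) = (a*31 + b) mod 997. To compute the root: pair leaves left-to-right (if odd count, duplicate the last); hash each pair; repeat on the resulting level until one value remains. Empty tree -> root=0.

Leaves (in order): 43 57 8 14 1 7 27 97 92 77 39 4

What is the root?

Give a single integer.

Answer: 543

Derivation:
L0: [43, 57, 8, 14, 1, 7, 27, 97, 92, 77, 39, 4]
L1: h(43,57)=(43*31+57)%997=393 h(8,14)=(8*31+14)%997=262 h(1,7)=(1*31+7)%997=38 h(27,97)=(27*31+97)%997=934 h(92,77)=(92*31+77)%997=935 h(39,4)=(39*31+4)%997=216 -> [393, 262, 38, 934, 935, 216]
L2: h(393,262)=(393*31+262)%997=481 h(38,934)=(38*31+934)%997=118 h(935,216)=(935*31+216)%997=288 -> [481, 118, 288]
L3: h(481,118)=(481*31+118)%997=74 h(288,288)=(288*31+288)%997=243 -> [74, 243]
L4: h(74,243)=(74*31+243)%997=543 -> [543]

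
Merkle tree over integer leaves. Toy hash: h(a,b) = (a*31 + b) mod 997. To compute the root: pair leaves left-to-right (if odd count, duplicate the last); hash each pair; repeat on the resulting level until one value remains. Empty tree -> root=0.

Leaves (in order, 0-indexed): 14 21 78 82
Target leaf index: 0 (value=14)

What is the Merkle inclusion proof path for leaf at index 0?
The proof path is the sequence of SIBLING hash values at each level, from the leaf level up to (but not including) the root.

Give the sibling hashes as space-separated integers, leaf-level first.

Answer: 21 506

Derivation:
L0 (leaves): [14, 21, 78, 82], target index=0
L1: h(14,21)=(14*31+21)%997=455 [pair 0] h(78,82)=(78*31+82)%997=506 [pair 1] -> [455, 506]
  Sibling for proof at L0: 21
L2: h(455,506)=(455*31+506)%997=653 [pair 0] -> [653]
  Sibling for proof at L1: 506
Root: 653
Proof path (sibling hashes from leaf to root): [21, 506]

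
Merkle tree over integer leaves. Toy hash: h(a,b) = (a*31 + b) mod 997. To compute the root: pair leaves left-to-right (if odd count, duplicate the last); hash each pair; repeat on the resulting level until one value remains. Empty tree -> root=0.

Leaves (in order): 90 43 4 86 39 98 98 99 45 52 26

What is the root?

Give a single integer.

L0: [90, 43, 4, 86, 39, 98, 98, 99, 45, 52, 26]
L1: h(90,43)=(90*31+43)%997=839 h(4,86)=(4*31+86)%997=210 h(39,98)=(39*31+98)%997=310 h(98,99)=(98*31+99)%997=146 h(45,52)=(45*31+52)%997=450 h(26,26)=(26*31+26)%997=832 -> [839, 210, 310, 146, 450, 832]
L2: h(839,210)=(839*31+210)%997=297 h(310,146)=(310*31+146)%997=783 h(450,832)=(450*31+832)%997=824 -> [297, 783, 824]
L3: h(297,783)=(297*31+783)%997=20 h(824,824)=(824*31+824)%997=446 -> [20, 446]
L4: h(20,446)=(20*31+446)%997=69 -> [69]

Answer: 69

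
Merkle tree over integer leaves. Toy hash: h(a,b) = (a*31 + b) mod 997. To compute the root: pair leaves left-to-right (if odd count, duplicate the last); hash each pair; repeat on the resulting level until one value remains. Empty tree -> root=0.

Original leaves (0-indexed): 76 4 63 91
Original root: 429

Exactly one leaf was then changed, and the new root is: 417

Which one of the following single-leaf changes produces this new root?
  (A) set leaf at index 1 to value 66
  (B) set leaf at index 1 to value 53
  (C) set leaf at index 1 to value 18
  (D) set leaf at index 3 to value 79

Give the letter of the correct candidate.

Original leaves: [76, 4, 63, 91]
Target new root: 417
Try each candidate change and compute the resulting root:
Candidate A: set leaf[1] = 66 -> leaves = [76, 66, 63, 91]
  L0: [76, 66, 63, 91]
  L1: h(76,66)=(76*31+66)%997=428 h(63,91)=(63*31+91)%997=50 -> [428, 50]
  L2: h(428,50)=(428*31+50)%997=357 -> [357]
  root = 357 != target 417
Candidate B: set leaf[1] = 53 -> leaves = [76, 53, 63, 91]
  L0: [76, 53, 63, 91]
  L1: h(76,53)=(76*31+53)%997=415 h(63,91)=(63*31+91)%997=50 -> [415, 50]
  L2: h(415,50)=(415*31+50)%997=951 -> [951]
  root = 951 != target 417
Candidate C: set leaf[1] = 18 -> leaves = [76, 18, 63, 91]
  L0: [76, 18, 63, 91]
  L1: h(76,18)=(76*31+18)%997=380 h(63,91)=(63*31+91)%997=50 -> [380, 50]
  L2: h(380,50)=(380*31+50)%997=863 -> [863]
  root = 863 != target 417
Candidate D: set leaf[3] = 79 -> leaves = [76, 4, 63, 79]
  L0: [76, 4, 63, 79]
  L1: h(76,4)=(76*31+4)%997=366 h(63,79)=(63*31+79)%997=38 -> [366, 38]
  L2: h(366,38)=(366*31+38)%997=417 -> [417]
  root = 417 == target 417  ** MATCH **
Candidate D produces the target root.

Answer: D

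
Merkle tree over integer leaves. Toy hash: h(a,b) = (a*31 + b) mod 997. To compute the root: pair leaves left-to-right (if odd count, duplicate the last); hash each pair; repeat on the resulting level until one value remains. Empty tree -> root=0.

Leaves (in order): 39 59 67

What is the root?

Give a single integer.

L0: [39, 59, 67]
L1: h(39,59)=(39*31+59)%997=271 h(67,67)=(67*31+67)%997=150 -> [271, 150]
L2: h(271,150)=(271*31+150)%997=575 -> [575]

Answer: 575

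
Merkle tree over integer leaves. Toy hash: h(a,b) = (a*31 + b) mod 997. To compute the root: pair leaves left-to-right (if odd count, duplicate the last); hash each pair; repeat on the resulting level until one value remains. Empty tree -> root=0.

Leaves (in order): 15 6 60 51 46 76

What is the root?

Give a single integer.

L0: [15, 6, 60, 51, 46, 76]
L1: h(15,6)=(15*31+6)%997=471 h(60,51)=(60*31+51)%997=914 h(46,76)=(46*31+76)%997=505 -> [471, 914, 505]
L2: h(471,914)=(471*31+914)%997=560 h(505,505)=(505*31+505)%997=208 -> [560, 208]
L3: h(560,208)=(560*31+208)%997=619 -> [619]

Answer: 619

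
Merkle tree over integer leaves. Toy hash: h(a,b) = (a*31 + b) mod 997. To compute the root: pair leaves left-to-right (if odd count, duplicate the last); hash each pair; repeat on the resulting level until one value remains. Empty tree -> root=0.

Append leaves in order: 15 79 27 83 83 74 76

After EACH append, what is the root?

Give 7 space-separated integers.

After append 15 (leaves=[15]):
  L0: [15]
  root=15
After append 79 (leaves=[15, 79]):
  L0: [15, 79]
  L1: h(15,79)=(15*31+79)%997=544 -> [544]
  root=544
After append 27 (leaves=[15, 79, 27]):
  L0: [15, 79, 27]
  L1: h(15,79)=(15*31+79)%997=544 h(27,27)=(27*31+27)%997=864 -> [544, 864]
  L2: h(544,864)=(544*31+864)%997=779 -> [779]
  root=779
After append 83 (leaves=[15, 79, 27, 83]):
  L0: [15, 79, 27, 83]
  L1: h(15,79)=(15*31+79)%997=544 h(27,83)=(27*31+83)%997=920 -> [544, 920]
  L2: h(544,920)=(544*31+920)%997=835 -> [835]
  root=835
After append 83 (leaves=[15, 79, 27, 83, 83]):
  L0: [15, 79, 27, 83, 83]
  L1: h(15,79)=(15*31+79)%997=544 h(27,83)=(27*31+83)%997=920 h(83,83)=(83*31+83)%997=662 -> [544, 920, 662]
  L2: h(544,920)=(544*31+920)%997=835 h(662,662)=(662*31+662)%997=247 -> [835, 247]
  L3: h(835,247)=(835*31+247)%997=210 -> [210]
  root=210
After append 74 (leaves=[15, 79, 27, 83, 83, 74]):
  L0: [15, 79, 27, 83, 83, 74]
  L1: h(15,79)=(15*31+79)%997=544 h(27,83)=(27*31+83)%997=920 h(83,74)=(83*31+74)%997=653 -> [544, 920, 653]
  L2: h(544,920)=(544*31+920)%997=835 h(653,653)=(653*31+653)%997=956 -> [835, 956]
  L3: h(835,956)=(835*31+956)%997=919 -> [919]
  root=919
After append 76 (leaves=[15, 79, 27, 83, 83, 74, 76]):
  L0: [15, 79, 27, 83, 83, 74, 76]
  L1: h(15,79)=(15*31+79)%997=544 h(27,83)=(27*31+83)%997=920 h(83,74)=(83*31+74)%997=653 h(76,76)=(76*31+76)%997=438 -> [544, 920, 653, 438]
  L2: h(544,920)=(544*31+920)%997=835 h(653,438)=(653*31+438)%997=741 -> [835, 741]
  L3: h(835,741)=(835*31+741)%997=704 -> [704]
  root=704

Answer: 15 544 779 835 210 919 704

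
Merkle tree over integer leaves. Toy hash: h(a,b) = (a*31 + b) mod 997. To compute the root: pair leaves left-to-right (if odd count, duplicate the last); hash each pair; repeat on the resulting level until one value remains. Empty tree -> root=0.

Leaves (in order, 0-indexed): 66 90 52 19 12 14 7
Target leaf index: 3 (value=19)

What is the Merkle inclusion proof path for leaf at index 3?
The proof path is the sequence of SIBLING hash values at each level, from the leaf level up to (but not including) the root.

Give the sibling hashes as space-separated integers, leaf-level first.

Answer: 52 142 226

Derivation:
L0 (leaves): [66, 90, 52, 19, 12, 14, 7], target index=3
L1: h(66,90)=(66*31+90)%997=142 [pair 0] h(52,19)=(52*31+19)%997=634 [pair 1] h(12,14)=(12*31+14)%997=386 [pair 2] h(7,7)=(7*31+7)%997=224 [pair 3] -> [142, 634, 386, 224]
  Sibling for proof at L0: 52
L2: h(142,634)=(142*31+634)%997=51 [pair 0] h(386,224)=(386*31+224)%997=226 [pair 1] -> [51, 226]
  Sibling for proof at L1: 142
L3: h(51,226)=(51*31+226)%997=810 [pair 0] -> [810]
  Sibling for proof at L2: 226
Root: 810
Proof path (sibling hashes from leaf to root): [52, 142, 226]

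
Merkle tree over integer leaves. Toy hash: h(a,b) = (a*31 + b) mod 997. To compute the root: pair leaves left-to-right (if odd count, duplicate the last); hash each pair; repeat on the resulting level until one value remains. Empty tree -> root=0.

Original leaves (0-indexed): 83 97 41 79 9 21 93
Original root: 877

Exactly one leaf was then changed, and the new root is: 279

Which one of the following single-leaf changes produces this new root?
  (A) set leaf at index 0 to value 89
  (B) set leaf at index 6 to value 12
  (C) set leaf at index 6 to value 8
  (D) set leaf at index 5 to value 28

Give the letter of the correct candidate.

Answer: B

Derivation:
Original leaves: [83, 97, 41, 79, 9, 21, 93]
Target new root: 279
Try each candidate change and compute the resulting root:
Candidate A: set leaf[0] = 89 -> leaves = [89, 97, 41, 79, 9, 21, 93]
  L0: [89, 97, 41, 79, 9, 21, 93]
  L1: h(89,97)=(89*31+97)%997=862 h(41,79)=(41*31+79)%997=353 h(9,21)=(9*31+21)%997=300 h(93,93)=(93*31+93)%997=982 -> [862, 353, 300, 982]
  L2: h(862,353)=(862*31+353)%997=156 h(300,982)=(300*31+982)%997=312 -> [156, 312]
  L3: h(156,312)=(156*31+312)%997=163 -> [163]
  root = 163 != target 279
Candidate B: set leaf[6] = 12 -> leaves = [83, 97, 41, 79, 9, 21, 12]
  L0: [83, 97, 41, 79, 9, 21, 12]
  L1: h(83,97)=(83*31+97)%997=676 h(41,79)=(41*31+79)%997=353 h(9,21)=(9*31+21)%997=300 h(12,12)=(12*31+12)%997=384 -> [676, 353, 300, 384]
  L2: h(676,353)=(676*31+353)%997=372 h(300,384)=(300*31+384)%997=711 -> [372, 711]
  L3: h(372,711)=(372*31+711)%997=279 -> [279]
  root = 279 == target 279  ** MATCH **
Candidate C: set leaf[6] = 8 -> leaves = [83, 97, 41, 79, 9, 21, 8]
  L0: [83, 97, 41, 79, 9, 21, 8]
  L1: h(83,97)=(83*31+97)%997=676 h(41,79)=(41*31+79)%997=353 h(9,21)=(9*31+21)%997=300 h(8,8)=(8*31+8)%997=256 -> [676, 353, 300, 256]
  L2: h(676,353)=(676*31+353)%997=372 h(300,256)=(300*31+256)%997=583 -> [372, 583]
  L3: h(372,583)=(372*31+583)%997=151 -> [151]
  root = 151 != target 279
Candidate D: set leaf[5] = 28 -> leaves = [83, 97, 41, 79, 9, 28, 93]
  L0: [83, 97, 41, 79, 9, 28, 93]
  L1: h(83,97)=(83*31+97)%997=676 h(41,79)=(41*31+79)%997=353 h(9,28)=(9*31+28)%997=307 h(93,93)=(93*31+93)%997=982 -> [676, 353, 307, 982]
  L2: h(676,353)=(676*31+353)%997=372 h(307,982)=(307*31+982)%997=529 -> [372, 529]
  L3: h(372,529)=(372*31+529)%997=97 -> [97]
  root = 97 != target 279
Candidate B produces the target root.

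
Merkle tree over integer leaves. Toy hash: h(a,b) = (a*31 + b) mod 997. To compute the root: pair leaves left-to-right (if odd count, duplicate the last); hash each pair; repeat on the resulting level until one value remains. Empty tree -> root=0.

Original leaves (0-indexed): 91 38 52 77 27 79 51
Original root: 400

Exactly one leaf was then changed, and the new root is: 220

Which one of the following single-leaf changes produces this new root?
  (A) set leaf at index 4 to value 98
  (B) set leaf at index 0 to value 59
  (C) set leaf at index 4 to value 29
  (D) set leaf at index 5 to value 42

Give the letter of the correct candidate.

Answer: B

Derivation:
Original leaves: [91, 38, 52, 77, 27, 79, 51]
Target new root: 220
Try each candidate change and compute the resulting root:
Candidate A: set leaf[4] = 98 -> leaves = [91, 38, 52, 77, 98, 79, 51]
  L0: [91, 38, 52, 77, 98, 79, 51]
  L1: h(91,38)=(91*31+38)%997=865 h(52,77)=(52*31+77)%997=692 h(98,79)=(98*31+79)%997=126 h(51,51)=(51*31+51)%997=635 -> [865, 692, 126, 635]
  L2: h(865,692)=(865*31+692)%997=588 h(126,635)=(126*31+635)%997=553 -> [588, 553]
  L3: h(588,553)=(588*31+553)%997=835 -> [835]
  root = 835 != target 220
Candidate B: set leaf[0] = 59 -> leaves = [59, 38, 52, 77, 27, 79, 51]
  L0: [59, 38, 52, 77, 27, 79, 51]
  L1: h(59,38)=(59*31+38)%997=870 h(52,77)=(52*31+77)%997=692 h(27,79)=(27*31+79)%997=916 h(51,51)=(51*31+51)%997=635 -> [870, 692, 916, 635]
  L2: h(870,692)=(870*31+692)%997=743 h(916,635)=(916*31+635)%997=118 -> [743, 118]
  L3: h(743,118)=(743*31+118)%997=220 -> [220]
  root = 220 == target 220  ** MATCH **
Candidate C: set leaf[4] = 29 -> leaves = [91, 38, 52, 77, 29, 79, 51]
  L0: [91, 38, 52, 77, 29, 79, 51]
  L1: h(91,38)=(91*31+38)%997=865 h(52,77)=(52*31+77)%997=692 h(29,79)=(29*31+79)%997=978 h(51,51)=(51*31+51)%997=635 -> [865, 692, 978, 635]
  L2: h(865,692)=(865*31+692)%997=588 h(978,635)=(978*31+635)%997=46 -> [588, 46]
  L3: h(588,46)=(588*31+46)%997=328 -> [328]
  root = 328 != target 220
Candidate D: set leaf[5] = 42 -> leaves = [91, 38, 52, 77, 27, 42, 51]
  L0: [91, 38, 52, 77, 27, 42, 51]
  L1: h(91,38)=(91*31+38)%997=865 h(52,77)=(52*31+77)%997=692 h(27,42)=(27*31+42)%997=879 h(51,51)=(51*31+51)%997=635 -> [865, 692, 879, 635]
  L2: h(865,692)=(865*31+692)%997=588 h(879,635)=(879*31+635)%997=965 -> [588, 965]
  L3: h(588,965)=(588*31+965)%997=250 -> [250]
  root = 250 != target 220
Candidate B produces the target root.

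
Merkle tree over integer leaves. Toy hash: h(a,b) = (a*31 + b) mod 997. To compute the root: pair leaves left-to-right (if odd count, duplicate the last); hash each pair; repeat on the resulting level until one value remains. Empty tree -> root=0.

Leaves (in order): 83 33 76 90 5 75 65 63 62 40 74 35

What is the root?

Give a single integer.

Answer: 849

Derivation:
L0: [83, 33, 76, 90, 5, 75, 65, 63, 62, 40, 74, 35]
L1: h(83,33)=(83*31+33)%997=612 h(76,90)=(76*31+90)%997=452 h(5,75)=(5*31+75)%997=230 h(65,63)=(65*31+63)%997=84 h(62,40)=(62*31+40)%997=965 h(74,35)=(74*31+35)%997=335 -> [612, 452, 230, 84, 965, 335]
L2: h(612,452)=(612*31+452)%997=481 h(230,84)=(230*31+84)%997=235 h(965,335)=(965*31+335)%997=340 -> [481, 235, 340]
L3: h(481,235)=(481*31+235)%997=191 h(340,340)=(340*31+340)%997=910 -> [191, 910]
L4: h(191,910)=(191*31+910)%997=849 -> [849]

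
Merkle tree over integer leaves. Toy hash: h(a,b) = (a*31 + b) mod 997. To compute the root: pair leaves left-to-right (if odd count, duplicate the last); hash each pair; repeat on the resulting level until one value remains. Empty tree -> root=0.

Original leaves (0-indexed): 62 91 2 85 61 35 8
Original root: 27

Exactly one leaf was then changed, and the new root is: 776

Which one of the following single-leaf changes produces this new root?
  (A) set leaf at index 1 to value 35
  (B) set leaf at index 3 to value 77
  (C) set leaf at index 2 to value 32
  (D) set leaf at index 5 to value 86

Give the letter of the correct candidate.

Original leaves: [62, 91, 2, 85, 61, 35, 8]
Target new root: 776
Try each candidate change and compute the resulting root:
Candidate A: set leaf[1] = 35 -> leaves = [62, 35, 2, 85, 61, 35, 8]
  L0: [62, 35, 2, 85, 61, 35, 8]
  L1: h(62,35)=(62*31+35)%997=960 h(2,85)=(2*31+85)%997=147 h(61,35)=(61*31+35)%997=929 h(8,8)=(8*31+8)%997=256 -> [960, 147, 929, 256]
  L2: h(960,147)=(960*31+147)%997=994 h(929,256)=(929*31+256)%997=142 -> [994, 142]
  L3: h(994,142)=(994*31+142)%997=49 -> [49]
  root = 49 != target 776
Candidate B: set leaf[3] = 77 -> leaves = [62, 91, 2, 77, 61, 35, 8]
  L0: [62, 91, 2, 77, 61, 35, 8]
  L1: h(62,91)=(62*31+91)%997=19 h(2,77)=(2*31+77)%997=139 h(61,35)=(61*31+35)%997=929 h(8,8)=(8*31+8)%997=256 -> [19, 139, 929, 256]
  L2: h(19,139)=(19*31+139)%997=728 h(929,256)=(929*31+256)%997=142 -> [728, 142]
  L3: h(728,142)=(728*31+142)%997=776 -> [776]
  root = 776 == target 776  ** MATCH **
Candidate C: set leaf[2] = 32 -> leaves = [62, 91, 32, 85, 61, 35, 8]
  L0: [62, 91, 32, 85, 61, 35, 8]
  L1: h(62,91)=(62*31+91)%997=19 h(32,85)=(32*31+85)%997=80 h(61,35)=(61*31+35)%997=929 h(8,8)=(8*31+8)%997=256 -> [19, 80, 929, 256]
  L2: h(19,80)=(19*31+80)%997=669 h(929,256)=(929*31+256)%997=142 -> [669, 142]
  L3: h(669,142)=(669*31+142)%997=941 -> [941]
  root = 941 != target 776
Candidate D: set leaf[5] = 86 -> leaves = [62, 91, 2, 85, 61, 86, 8]
  L0: [62, 91, 2, 85, 61, 86, 8]
  L1: h(62,91)=(62*31+91)%997=19 h(2,85)=(2*31+85)%997=147 h(61,86)=(61*31+86)%997=980 h(8,8)=(8*31+8)%997=256 -> [19, 147, 980, 256]
  L2: h(19,147)=(19*31+147)%997=736 h(980,256)=(980*31+256)%997=726 -> [736, 726]
  L3: h(736,726)=(736*31+726)%997=611 -> [611]
  root = 611 != target 776
Candidate B produces the target root.

Answer: B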